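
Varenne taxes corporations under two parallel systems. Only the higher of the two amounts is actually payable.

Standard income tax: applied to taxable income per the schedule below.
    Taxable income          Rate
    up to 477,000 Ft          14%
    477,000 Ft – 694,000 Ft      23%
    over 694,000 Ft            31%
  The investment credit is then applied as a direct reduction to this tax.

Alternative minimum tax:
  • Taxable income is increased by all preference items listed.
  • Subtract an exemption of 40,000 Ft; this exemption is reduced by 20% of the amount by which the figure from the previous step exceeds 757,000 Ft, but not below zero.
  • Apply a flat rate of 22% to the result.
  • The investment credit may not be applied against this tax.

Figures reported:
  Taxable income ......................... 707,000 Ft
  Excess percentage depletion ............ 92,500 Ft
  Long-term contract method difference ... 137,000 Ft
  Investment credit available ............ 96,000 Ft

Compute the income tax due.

205,128 Ft

Standard income tax:
  477,000 Ft × 14% = 66,780 Ft
  217,000 Ft × 23% = 49,910 Ft
  13,000 Ft × 31% = 4,030 Ft
  → 120,720 Ft
  Less investment credit 96,000 Ft → 24,720 Ft

Alternative minimum tax:
  Adjusted income: 707,000 Ft + 92,500 Ft + 137,000 Ft = 936,500 Ft
  Exemption: 40,000 Ft − 20% × (936,500 Ft − 757,000 Ft) = 40,000 Ft − 35,900 Ft = 4,100 Ft
  Base: 936,500 Ft − 4,100 Ft = 932,400 Ft
  932,400 Ft × 22% = 205,128 Ft

205,128 Ft > 24,720 Ft, so the alternative minimum tax is the binding amount.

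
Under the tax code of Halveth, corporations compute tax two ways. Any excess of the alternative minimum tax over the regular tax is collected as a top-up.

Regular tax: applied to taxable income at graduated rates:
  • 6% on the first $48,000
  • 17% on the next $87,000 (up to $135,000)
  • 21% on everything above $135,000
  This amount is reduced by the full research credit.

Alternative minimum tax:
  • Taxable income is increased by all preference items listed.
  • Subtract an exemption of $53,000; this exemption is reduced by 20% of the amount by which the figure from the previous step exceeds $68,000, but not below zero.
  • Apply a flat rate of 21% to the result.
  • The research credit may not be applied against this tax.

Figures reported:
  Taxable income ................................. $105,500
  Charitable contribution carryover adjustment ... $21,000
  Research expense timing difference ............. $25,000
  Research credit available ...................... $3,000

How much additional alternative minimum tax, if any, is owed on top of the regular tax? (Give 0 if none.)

$14,537

Alternative minimum tax:
  Adjusted income: $105,500 + $21,000 + $25,000 = $151,500
  Exemption: $53,000 − 20% × ($151,500 − $68,000) = $53,000 − $16,700 = $36,300
  Base: $151,500 − $36,300 = $115,200
  $115,200 × 21% = $24,192

Regular tax:
  $48,000 × 6% = $2,880
  $57,500 × 17% = $9,775
  → $12,655
  Less research credit $3,000 → $9,655

Excess of alternative minimum tax over regular tax: $24,192 − $9,655 = $14,537.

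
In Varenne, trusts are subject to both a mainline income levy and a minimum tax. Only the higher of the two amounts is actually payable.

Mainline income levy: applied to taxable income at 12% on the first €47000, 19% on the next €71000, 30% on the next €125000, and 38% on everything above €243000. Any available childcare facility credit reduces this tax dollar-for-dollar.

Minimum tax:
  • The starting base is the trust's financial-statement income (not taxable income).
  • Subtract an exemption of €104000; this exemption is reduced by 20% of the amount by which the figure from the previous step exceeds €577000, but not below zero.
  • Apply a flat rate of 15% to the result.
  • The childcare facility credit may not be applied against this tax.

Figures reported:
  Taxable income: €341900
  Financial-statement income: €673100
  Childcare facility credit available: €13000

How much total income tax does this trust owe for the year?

Minimum tax:
  Base (financial-statement income): €673100
  Exemption: €104000 − 20% × (€673100 − €577000) = €104000 − €19220 = €84780
  Base: €673100 − €84780 = €588320
  €588320 × 15% = €88248

Mainline income levy:
  €47000 × 12% = €5640
  €71000 × 19% = €13490
  €125000 × 30% = €37500
  €98900 × 38% = €37582
  → €94212
  Less childcare facility credit €13000 → €81212

€88248 > €81212, so the minimum tax is the binding amount.

€88248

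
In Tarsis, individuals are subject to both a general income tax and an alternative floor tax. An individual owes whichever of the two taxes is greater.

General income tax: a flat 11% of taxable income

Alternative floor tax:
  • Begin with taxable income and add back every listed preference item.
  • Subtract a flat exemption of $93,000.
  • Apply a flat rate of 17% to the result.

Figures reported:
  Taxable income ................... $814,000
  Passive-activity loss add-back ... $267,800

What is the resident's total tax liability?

$168,096

General income tax:
  $814,000 × 11% = $89,540

Alternative floor tax:
  Adjusted income: $814,000 + $267,800 = $1,081,800
  Less exemption $93,000 → base $988,800
  $988,800 × 17% = $168,096

$168,096 > $89,540, so the alternative floor tax is the binding amount.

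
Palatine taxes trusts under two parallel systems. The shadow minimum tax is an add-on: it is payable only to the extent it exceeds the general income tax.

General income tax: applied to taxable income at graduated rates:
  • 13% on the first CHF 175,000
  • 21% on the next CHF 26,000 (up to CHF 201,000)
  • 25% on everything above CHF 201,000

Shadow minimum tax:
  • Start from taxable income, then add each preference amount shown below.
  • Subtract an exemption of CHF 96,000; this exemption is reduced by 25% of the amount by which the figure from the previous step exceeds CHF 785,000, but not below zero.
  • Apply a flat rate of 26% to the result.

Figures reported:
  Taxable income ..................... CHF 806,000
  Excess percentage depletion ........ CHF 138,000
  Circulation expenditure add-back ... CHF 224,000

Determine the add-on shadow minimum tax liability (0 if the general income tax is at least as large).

Shadow minimum tax:
  Adjusted income: CHF 806,000 + CHF 138,000 + CHF 224,000 = CHF 1,168,000
  Exemption: CHF 96,000 − 25% × (CHF 1,168,000 − CHF 785,000) = CHF 96,000 − CHF 95,750 = CHF 250
  Base: CHF 1,168,000 − CHF 250 = CHF 1,167,750
  CHF 1,167,750 × 26% = CHF 303,615

General income tax:
  CHF 175,000 × 13% = CHF 22,750
  CHF 26,000 × 21% = CHF 5,460
  CHF 605,000 × 25% = CHF 151,250
  → CHF 179,460

Excess of shadow minimum tax over general income tax: CHF 303,615 − CHF 179,460 = CHF 124,155.

CHF 124,155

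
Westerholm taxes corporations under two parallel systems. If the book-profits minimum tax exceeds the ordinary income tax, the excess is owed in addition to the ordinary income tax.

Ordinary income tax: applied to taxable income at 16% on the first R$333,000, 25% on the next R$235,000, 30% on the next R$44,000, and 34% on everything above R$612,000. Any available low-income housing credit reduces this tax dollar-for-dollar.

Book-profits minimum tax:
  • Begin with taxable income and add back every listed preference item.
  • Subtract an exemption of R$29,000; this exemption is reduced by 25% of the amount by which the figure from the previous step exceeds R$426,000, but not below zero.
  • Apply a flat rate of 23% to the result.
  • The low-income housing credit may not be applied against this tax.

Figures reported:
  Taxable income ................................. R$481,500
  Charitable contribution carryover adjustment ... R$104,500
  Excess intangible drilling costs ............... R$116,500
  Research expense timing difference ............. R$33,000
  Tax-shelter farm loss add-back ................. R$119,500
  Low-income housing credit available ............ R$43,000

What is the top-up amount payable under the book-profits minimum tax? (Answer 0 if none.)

Ordinary income tax:
  R$333,000 × 16% = R$53,280
  R$148,500 × 25% = R$37,125
  → R$90,405
  Less low-income housing credit R$43,000 → R$47,405

Book-profits minimum tax:
  Adjusted income: R$481,500 + R$104,500 + R$116,500 + R$33,000 + R$119,500 = R$855,000
  Exemption: 25% × (R$855,000 − R$426,000) = R$107,250 ≥ R$29,000, so the exemption is fully phased out
  Base: R$855,000 − R$0 = R$855,000
  R$855,000 × 23% = R$196,650

Excess of book-profits minimum tax over ordinary income tax: R$196,650 − R$47,405 = R$149,245.

R$149,245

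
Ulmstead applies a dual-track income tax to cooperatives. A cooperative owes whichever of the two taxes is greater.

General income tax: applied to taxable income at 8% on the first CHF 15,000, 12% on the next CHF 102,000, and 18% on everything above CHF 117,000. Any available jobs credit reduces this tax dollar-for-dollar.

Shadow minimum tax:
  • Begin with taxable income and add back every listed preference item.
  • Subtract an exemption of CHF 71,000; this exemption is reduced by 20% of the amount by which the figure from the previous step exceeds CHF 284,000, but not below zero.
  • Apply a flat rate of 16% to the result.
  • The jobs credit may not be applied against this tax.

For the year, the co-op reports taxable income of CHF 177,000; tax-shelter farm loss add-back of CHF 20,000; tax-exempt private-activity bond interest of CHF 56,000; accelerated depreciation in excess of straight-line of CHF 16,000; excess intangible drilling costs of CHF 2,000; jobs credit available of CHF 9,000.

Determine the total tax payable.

CHF 32,000

General income tax:
  CHF 15,000 × 8% = CHF 1,200
  CHF 102,000 × 12% = CHF 12,240
  CHF 60,000 × 18% = CHF 10,800
  → CHF 24,240
  Less jobs credit CHF 9,000 → CHF 15,240

Shadow minimum tax:
  Adjusted income: CHF 177,000 + CHF 20,000 + CHF 56,000 + CHF 16,000 + CHF 2,000 = CHF 271,000
  Exemption: CHF 271,000 ≤ CHF 284,000, so full CHF 71,000 applies
  Base: CHF 271,000 − CHF 71,000 = CHF 200,000
  CHF 200,000 × 16% = CHF 32,000

CHF 32,000 > CHF 15,240, so the shadow minimum tax is the binding amount.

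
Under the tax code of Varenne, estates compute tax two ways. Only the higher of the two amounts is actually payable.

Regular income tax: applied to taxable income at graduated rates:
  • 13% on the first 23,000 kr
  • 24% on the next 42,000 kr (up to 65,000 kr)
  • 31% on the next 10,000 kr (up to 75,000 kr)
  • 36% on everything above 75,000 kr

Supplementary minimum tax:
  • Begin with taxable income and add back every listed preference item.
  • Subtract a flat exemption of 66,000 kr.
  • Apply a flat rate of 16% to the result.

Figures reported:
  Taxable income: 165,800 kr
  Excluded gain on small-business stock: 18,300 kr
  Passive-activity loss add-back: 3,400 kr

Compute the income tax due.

Regular income tax:
  23,000 kr × 13% = 2,990 kr
  42,000 kr × 24% = 10,080 kr
  10,000 kr × 31% = 3,100 kr
  90,800 kr × 36% = 32,688 kr
  → 48,858 kr

Supplementary minimum tax:
  Adjusted income: 165,800 kr + 18,300 kr + 3,400 kr = 187,500 kr
  Less exemption 66,000 kr → base 121,500 kr
  121,500 kr × 16% = 19,440 kr

48,858 kr > 19,440 kr, so the regular income tax governs.

48,858 kr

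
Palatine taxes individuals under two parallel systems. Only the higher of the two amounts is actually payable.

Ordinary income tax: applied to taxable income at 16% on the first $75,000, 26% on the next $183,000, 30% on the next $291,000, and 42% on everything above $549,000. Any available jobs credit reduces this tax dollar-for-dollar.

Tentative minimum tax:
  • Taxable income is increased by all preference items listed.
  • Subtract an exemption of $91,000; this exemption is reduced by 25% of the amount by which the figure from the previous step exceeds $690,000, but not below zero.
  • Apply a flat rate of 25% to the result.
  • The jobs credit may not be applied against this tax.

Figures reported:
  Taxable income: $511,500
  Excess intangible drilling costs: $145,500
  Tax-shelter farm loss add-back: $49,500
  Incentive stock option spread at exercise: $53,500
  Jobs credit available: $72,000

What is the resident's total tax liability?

Ordinary income tax:
  $75,000 × 16% = $12,000
  $183,000 × 26% = $47,580
  $253,500 × 30% = $76,050
  → $135,630
  Less jobs credit $72,000 → $63,630

Tentative minimum tax:
  Adjusted income: $511,500 + $145,500 + $49,500 + $53,500 = $760,000
  Exemption: $91,000 − 25% × ($760,000 − $690,000) = $91,000 − $17,500 = $73,500
  Base: $760,000 − $73,500 = $686,500
  $686,500 × 25% = $171,625

$171,625 > $63,630, so the tentative minimum tax is the binding amount.

$171,625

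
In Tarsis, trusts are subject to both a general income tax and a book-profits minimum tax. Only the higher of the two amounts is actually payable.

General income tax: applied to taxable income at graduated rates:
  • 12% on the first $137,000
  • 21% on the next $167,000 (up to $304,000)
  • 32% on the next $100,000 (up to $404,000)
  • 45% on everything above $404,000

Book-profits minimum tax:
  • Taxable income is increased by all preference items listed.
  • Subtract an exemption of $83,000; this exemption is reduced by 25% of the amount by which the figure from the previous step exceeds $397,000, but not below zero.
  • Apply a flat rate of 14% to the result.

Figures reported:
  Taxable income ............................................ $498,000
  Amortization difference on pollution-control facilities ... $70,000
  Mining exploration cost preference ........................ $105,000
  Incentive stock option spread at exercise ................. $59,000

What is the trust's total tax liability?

$125,810

General income tax:
  $137,000 × 12% = $16,440
  $167,000 × 21% = $35,070
  $100,000 × 32% = $32,000
  $94,000 × 45% = $42,300
  → $125,810

Book-profits minimum tax:
  Adjusted income: $498,000 + $70,000 + $105,000 + $59,000 = $732,000
  Exemption: 25% × ($732,000 − $397,000) = $83,750 ≥ $83,000, so the exemption is fully phased out
  Base: $732,000 − $0 = $732,000
  $732,000 × 14% = $102,480

$125,810 > $102,480, so the general income tax governs.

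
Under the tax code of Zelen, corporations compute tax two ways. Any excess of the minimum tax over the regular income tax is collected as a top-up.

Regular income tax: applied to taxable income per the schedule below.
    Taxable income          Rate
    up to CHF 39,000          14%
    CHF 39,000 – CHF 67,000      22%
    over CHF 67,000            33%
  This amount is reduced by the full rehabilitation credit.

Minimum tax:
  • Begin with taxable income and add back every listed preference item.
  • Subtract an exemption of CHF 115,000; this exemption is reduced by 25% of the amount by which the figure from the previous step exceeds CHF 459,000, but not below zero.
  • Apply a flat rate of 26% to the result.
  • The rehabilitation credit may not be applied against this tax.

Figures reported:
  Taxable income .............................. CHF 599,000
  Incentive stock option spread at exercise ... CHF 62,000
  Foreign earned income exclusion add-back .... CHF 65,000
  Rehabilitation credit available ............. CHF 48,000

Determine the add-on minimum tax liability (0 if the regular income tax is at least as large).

CHF 37,035

Regular income tax:
  CHF 39,000 × 14% = CHF 5,460
  CHF 28,000 × 22% = CHF 6,160
  CHF 532,000 × 33% = CHF 175,560
  → CHF 187,180
  Less rehabilitation credit CHF 48,000 → CHF 139,180

Minimum tax:
  Adjusted income: CHF 599,000 + CHF 62,000 + CHF 65,000 = CHF 726,000
  Exemption: CHF 115,000 − 25% × (CHF 726,000 − CHF 459,000) = CHF 115,000 − CHF 66,750 = CHF 48,250
  Base: CHF 726,000 − CHF 48,250 = CHF 677,750
  CHF 677,750 × 26% = CHF 176,215

Excess of minimum tax over regular income tax: CHF 176,215 − CHF 139,180 = CHF 37,035.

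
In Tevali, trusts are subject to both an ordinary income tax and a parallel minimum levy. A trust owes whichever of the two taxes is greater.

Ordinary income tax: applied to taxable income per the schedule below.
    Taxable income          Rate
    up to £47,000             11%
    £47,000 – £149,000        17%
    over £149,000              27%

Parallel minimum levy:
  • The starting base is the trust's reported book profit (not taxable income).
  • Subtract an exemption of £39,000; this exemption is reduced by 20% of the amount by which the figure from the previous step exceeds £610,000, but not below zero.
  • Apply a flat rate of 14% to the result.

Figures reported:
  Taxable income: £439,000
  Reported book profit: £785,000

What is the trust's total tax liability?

Parallel minimum levy:
  Base (reported book profit): £785,000
  Exemption: £39,000 − 20% × (£785,000 − £610,000) = £39,000 − £35,000 = £4,000
  Base: £785,000 − £4,000 = £781,000
  £781,000 × 14% = £109,340

Ordinary income tax:
  £47,000 × 11% = £5,170
  £102,000 × 17% = £17,340
  £290,000 × 27% = £78,300
  → £100,810

£109,340 > £100,810, so the parallel minimum levy is the binding amount.

£109,340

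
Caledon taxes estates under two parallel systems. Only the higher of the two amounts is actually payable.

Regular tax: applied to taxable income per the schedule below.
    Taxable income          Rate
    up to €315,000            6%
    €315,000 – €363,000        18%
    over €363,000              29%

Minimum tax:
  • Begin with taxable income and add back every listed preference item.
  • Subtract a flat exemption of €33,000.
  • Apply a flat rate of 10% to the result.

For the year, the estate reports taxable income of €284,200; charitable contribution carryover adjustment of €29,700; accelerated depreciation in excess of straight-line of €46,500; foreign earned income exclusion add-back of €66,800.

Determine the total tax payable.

€39,420

Regular tax:
  €284,200 × 6% = €17,052

Minimum tax:
  Adjusted income: €284,200 + €29,700 + €46,500 + €66,800 = €427,200
  Less exemption €33,000 → base €394,200
  €394,200 × 10% = €39,420

€39,420 > €17,052, so the minimum tax is the binding amount.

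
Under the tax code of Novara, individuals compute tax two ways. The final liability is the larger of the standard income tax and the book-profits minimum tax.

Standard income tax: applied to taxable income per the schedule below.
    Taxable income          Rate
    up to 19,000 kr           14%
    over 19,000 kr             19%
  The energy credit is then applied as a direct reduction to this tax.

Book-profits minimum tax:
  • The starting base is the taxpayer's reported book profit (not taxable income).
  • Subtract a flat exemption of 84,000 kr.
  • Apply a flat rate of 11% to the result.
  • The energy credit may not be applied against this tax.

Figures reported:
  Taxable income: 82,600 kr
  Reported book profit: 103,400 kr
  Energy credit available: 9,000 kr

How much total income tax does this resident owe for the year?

5,744 kr

Standard income tax:
  19,000 kr × 14% = 2,660 kr
  63,600 kr × 19% = 12,084 kr
  → 14,744 kr
  Less energy credit 9,000 kr → 5,744 kr

Book-profits minimum tax:
  Base (reported book profit): 103,400 kr
  Less exemption 84,000 kr → base 19,400 kr
  19,400 kr × 11% = 2,134 kr

5,744 kr > 2,134 kr, so the standard income tax governs.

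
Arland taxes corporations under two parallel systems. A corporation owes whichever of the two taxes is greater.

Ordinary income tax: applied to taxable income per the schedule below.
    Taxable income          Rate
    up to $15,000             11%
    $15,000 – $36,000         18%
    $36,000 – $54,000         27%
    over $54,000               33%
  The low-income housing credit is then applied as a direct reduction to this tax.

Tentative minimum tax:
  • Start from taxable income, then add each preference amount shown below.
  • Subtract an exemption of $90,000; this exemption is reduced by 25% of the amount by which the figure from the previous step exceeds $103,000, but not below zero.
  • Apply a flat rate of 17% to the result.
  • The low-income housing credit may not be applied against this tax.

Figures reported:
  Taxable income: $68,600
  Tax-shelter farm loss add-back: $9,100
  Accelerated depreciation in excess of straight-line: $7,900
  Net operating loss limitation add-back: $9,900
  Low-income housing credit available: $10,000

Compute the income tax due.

Tentative minimum tax:
  Adjusted income: $68,600 + $9,100 + $7,900 + $9,900 = $95,500
  Exemption: $95,500 ≤ $103,000, so full $90,000 applies
  Base: $95,500 − $90,000 = $5,500
  $5,500 × 17% = $935

Ordinary income tax:
  $15,000 × 11% = $1,650
  $21,000 × 18% = $3,780
  $18,000 × 27% = $4,860
  $14,600 × 33% = $4,818
  → $15,108
  Less low-income housing credit $10,000 → $5,108

$5,108 > $935, so the ordinary income tax governs.

$5,108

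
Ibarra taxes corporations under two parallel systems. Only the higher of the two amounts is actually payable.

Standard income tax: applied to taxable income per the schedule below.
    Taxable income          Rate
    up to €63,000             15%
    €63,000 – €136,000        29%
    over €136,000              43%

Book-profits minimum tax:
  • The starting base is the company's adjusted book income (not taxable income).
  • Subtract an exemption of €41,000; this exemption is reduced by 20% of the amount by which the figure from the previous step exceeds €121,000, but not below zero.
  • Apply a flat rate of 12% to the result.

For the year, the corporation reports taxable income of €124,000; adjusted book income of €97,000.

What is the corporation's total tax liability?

€27,140

Book-profits minimum tax:
  Base (adjusted book income): €97,000
  Exemption: €97,000 ≤ €121,000, so full €41,000 applies
  Base: €97,000 − €41,000 = €56,000
  €56,000 × 12% = €6,720

Standard income tax:
  €63,000 × 15% = €9,450
  €61,000 × 29% = €17,690
  → €27,140

€27,140 > €6,720, so the standard income tax governs.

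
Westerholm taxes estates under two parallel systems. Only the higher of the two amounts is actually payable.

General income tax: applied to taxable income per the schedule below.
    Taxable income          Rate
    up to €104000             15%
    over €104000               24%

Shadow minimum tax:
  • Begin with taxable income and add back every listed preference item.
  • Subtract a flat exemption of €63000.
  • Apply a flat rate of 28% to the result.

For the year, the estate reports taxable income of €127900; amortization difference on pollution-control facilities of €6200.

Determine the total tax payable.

€21336

General income tax:
  €104000 × 15% = €15600
  €23900 × 24% = €5736
  → €21336

Shadow minimum tax:
  Adjusted income: €127900 + €6200 = €134100
  Less exemption €63000 → base €71100
  €71100 × 28% = €19908

€21336 > €19908, so the general income tax governs.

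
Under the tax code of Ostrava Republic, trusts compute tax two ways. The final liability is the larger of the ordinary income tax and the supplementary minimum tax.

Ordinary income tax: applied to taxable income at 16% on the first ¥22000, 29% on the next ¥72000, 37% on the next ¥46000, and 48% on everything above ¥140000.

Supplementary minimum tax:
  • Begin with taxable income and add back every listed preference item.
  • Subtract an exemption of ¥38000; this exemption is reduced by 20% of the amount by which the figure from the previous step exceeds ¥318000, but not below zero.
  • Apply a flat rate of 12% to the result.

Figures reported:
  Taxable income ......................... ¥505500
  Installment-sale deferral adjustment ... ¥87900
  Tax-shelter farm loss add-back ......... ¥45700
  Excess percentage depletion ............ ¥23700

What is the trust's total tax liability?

¥216860

Supplementary minimum tax:
  Adjusted income: ¥505500 + ¥87900 + ¥45700 + ¥23700 = ¥662800
  Exemption: 20% × (¥662800 − ¥318000) = ¥68960 ≥ ¥38000, so the exemption is fully phased out
  Base: ¥662800 − ¥0 = ¥662800
  ¥662800 × 12% = ¥79536

Ordinary income tax:
  ¥22000 × 16% = ¥3520
  ¥72000 × 29% = ¥20880
  ¥46000 × 37% = ¥17020
  ¥365500 × 48% = ¥175440
  → ¥216860

¥216860 > ¥79536, so the ordinary income tax governs.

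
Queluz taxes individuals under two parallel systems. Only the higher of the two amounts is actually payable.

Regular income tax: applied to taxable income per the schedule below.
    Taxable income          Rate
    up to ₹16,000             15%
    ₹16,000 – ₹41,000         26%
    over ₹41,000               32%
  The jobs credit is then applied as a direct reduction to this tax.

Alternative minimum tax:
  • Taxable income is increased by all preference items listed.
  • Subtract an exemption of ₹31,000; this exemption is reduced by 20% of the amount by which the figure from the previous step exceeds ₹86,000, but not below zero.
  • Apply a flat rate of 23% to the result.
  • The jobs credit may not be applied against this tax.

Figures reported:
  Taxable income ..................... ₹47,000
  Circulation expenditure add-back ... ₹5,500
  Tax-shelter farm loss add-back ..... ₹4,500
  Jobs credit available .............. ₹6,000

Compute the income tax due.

₹5,980

Alternative minimum tax:
  Adjusted income: ₹47,000 + ₹5,500 + ₹4,500 = ₹57,000
  Exemption: ₹57,000 ≤ ₹86,000, so full ₹31,000 applies
  Base: ₹57,000 − ₹31,000 = ₹26,000
  ₹26,000 × 23% = ₹5,980

Regular income tax:
  ₹16,000 × 15% = ₹2,400
  ₹25,000 × 26% = ₹6,500
  ₹6,000 × 32% = ₹1,920
  → ₹10,820
  Less jobs credit ₹6,000 → ₹4,820

₹5,980 > ₹4,820, so the alternative minimum tax is the binding amount.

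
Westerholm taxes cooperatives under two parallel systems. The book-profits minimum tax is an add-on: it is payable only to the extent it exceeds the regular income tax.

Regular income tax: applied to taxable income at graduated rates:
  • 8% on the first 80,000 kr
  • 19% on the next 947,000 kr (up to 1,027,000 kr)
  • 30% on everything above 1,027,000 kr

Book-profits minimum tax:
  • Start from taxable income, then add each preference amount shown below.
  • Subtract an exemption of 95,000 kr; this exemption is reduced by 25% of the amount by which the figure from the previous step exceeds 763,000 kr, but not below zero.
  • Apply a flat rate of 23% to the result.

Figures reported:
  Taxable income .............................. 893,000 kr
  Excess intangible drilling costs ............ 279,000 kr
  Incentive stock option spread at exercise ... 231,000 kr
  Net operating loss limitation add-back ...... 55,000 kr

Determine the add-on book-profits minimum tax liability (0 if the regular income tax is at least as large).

174,470 kr

Book-profits minimum tax:
  Adjusted income: 893,000 kr + 279,000 kr + 231,000 kr + 55,000 kr = 1,458,000 kr
  Exemption: 25% × (1,458,000 kr − 763,000 kr) = 173,750 kr ≥ 95,000 kr, so the exemption is fully phased out
  Base: 1,458,000 kr − 0 kr = 1,458,000 kr
  1,458,000 kr × 23% = 335,340 kr

Regular income tax:
  80,000 kr × 8% = 6,400 kr
  813,000 kr × 19% = 154,470 kr
  → 160,870 kr

Excess of book-profits minimum tax over regular income tax: 335,340 kr − 160,870 kr = 174,470 kr.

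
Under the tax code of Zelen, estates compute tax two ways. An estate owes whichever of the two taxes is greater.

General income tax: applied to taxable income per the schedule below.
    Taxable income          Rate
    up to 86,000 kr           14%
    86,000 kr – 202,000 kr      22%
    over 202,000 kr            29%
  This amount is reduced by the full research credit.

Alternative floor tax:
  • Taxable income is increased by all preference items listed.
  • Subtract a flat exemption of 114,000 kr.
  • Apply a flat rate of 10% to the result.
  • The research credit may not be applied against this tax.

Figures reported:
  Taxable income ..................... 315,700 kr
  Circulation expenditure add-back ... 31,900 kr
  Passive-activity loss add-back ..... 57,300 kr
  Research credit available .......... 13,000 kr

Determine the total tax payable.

57,533 kr

Alternative floor tax:
  Adjusted income: 315,700 kr + 31,900 kr + 57,300 kr = 404,900 kr
  Less exemption 114,000 kr → base 290,900 kr
  290,900 kr × 10% = 29,090 kr

General income tax:
  86,000 kr × 14% = 12,040 kr
  116,000 kr × 22% = 25,520 kr
  113,700 kr × 29% = 32,973 kr
  → 70,533 kr
  Less research credit 13,000 kr → 57,533 kr

57,533 kr > 29,090 kr, so the general income tax governs.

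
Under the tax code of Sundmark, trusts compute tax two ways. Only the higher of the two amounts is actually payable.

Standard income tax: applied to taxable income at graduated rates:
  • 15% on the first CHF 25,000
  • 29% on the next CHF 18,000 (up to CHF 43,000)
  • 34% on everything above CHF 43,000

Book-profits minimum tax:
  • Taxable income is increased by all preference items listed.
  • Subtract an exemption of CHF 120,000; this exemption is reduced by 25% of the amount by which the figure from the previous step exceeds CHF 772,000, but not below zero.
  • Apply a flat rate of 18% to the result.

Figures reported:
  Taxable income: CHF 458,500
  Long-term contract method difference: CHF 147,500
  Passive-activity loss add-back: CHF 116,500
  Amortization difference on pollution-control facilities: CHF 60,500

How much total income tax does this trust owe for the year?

CHF 150,240

Standard income tax:
  CHF 25,000 × 15% = CHF 3,750
  CHF 18,000 × 29% = CHF 5,220
  CHF 415,500 × 34% = CHF 141,270
  → CHF 150,240

Book-profits minimum tax:
  Adjusted income: CHF 458,500 + CHF 147,500 + CHF 116,500 + CHF 60,500 = CHF 783,000
  Exemption: CHF 120,000 − 25% × (CHF 783,000 − CHF 772,000) = CHF 120,000 − CHF 2,750 = CHF 117,250
  Base: CHF 783,000 − CHF 117,250 = CHF 665,750
  CHF 665,750 × 18% = CHF 119,835

CHF 150,240 > CHF 119,835, so the standard income tax governs.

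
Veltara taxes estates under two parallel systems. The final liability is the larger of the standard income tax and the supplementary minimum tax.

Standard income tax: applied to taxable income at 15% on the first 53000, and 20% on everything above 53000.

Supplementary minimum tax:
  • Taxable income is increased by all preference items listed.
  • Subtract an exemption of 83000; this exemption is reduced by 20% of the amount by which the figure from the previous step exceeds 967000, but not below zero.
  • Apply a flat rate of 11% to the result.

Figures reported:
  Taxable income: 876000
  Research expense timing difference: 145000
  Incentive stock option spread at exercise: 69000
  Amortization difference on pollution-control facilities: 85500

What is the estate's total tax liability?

172550

Supplementary minimum tax:
  Adjusted income: 876000 + 145000 + 69000 + 85500 = 1175500
  Exemption: 83000 − 20% × (1175500 − 967000) = 83000 − 41700 = 41300
  Base: 1175500 − 41300 = 1134200
  1134200 × 11% = 124762

Standard income tax:
  53000 × 15% = 7950
  823000 × 20% = 164600
  → 172550

172550 > 124762, so the standard income tax governs.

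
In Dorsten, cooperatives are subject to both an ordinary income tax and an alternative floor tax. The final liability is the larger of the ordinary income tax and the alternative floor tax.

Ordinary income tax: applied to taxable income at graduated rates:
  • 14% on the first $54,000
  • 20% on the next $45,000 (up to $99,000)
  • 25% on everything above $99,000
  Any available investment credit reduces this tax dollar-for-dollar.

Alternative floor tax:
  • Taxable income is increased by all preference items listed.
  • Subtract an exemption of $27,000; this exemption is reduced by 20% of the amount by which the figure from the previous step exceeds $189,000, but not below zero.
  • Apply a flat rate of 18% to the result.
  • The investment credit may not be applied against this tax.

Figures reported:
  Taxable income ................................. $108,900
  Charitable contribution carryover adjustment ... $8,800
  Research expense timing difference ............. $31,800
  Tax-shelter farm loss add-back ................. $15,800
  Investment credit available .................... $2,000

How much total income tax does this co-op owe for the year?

$24,894

Ordinary income tax:
  $54,000 × 14% = $7,560
  $45,000 × 20% = $9,000
  $9,900 × 25% = $2,475
  → $19,035
  Less investment credit $2,000 → $17,035

Alternative floor tax:
  Adjusted income: $108,900 + $8,800 + $31,800 + $15,800 = $165,300
  Exemption: $165,300 ≤ $189,000, so full $27,000 applies
  Base: $165,300 − $27,000 = $138,300
  $138,300 × 18% = $24,894

$24,894 > $17,035, so the alternative floor tax is the binding amount.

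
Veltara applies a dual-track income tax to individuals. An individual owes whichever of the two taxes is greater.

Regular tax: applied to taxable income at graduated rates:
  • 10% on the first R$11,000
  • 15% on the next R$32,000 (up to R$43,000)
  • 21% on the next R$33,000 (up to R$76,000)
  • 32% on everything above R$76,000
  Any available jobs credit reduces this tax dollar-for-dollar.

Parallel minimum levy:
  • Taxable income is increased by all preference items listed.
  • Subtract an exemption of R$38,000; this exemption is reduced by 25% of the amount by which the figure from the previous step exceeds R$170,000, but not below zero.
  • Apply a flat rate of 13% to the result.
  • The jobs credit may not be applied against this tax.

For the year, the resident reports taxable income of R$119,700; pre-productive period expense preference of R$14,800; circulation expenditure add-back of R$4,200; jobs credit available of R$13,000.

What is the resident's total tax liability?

Regular tax:
  R$11,000 × 10% = R$1,100
  R$32,000 × 15% = R$4,800
  R$33,000 × 21% = R$6,930
  R$43,700 × 32% = R$13,984
  → R$26,814
  Less jobs credit R$13,000 → R$13,814

Parallel minimum levy:
  Adjusted income: R$119,700 + R$14,800 + R$4,200 = R$138,700
  Exemption: R$138,700 ≤ R$170,000, so full R$38,000 applies
  Base: R$138,700 − R$38,000 = R$100,700
  R$100,700 × 13% = R$13,091

R$13,814 > R$13,091, so the regular tax governs.

R$13,814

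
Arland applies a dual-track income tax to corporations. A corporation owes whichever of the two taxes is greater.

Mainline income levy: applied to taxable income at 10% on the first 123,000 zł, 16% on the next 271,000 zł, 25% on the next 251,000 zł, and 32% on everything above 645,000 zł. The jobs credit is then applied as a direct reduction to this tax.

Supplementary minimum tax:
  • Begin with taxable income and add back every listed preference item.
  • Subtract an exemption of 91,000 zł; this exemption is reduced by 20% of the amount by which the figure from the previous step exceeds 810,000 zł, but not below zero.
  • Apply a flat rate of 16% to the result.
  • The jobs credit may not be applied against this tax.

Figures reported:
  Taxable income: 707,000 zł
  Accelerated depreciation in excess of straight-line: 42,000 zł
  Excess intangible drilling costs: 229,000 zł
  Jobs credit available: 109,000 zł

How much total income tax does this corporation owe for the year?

147,296 zł

Mainline income levy:
  123,000 zł × 10% = 12,300 zł
  271,000 zł × 16% = 43,360 zł
  251,000 zł × 25% = 62,750 zł
  62,000 zł × 32% = 19,840 zł
  → 138,250 zł
  Less jobs credit 109,000 zł → 29,250 zł

Supplementary minimum tax:
  Adjusted income: 707,000 zł + 42,000 zł + 229,000 zł = 978,000 zł
  Exemption: 91,000 zł − 20% × (978,000 zł − 810,000 zł) = 91,000 zł − 33,600 zł = 57,400 zł
  Base: 978,000 zł − 57,400 zł = 920,600 zł
  920,600 zł × 16% = 147,296 zł

147,296 zł > 29,250 zł, so the supplementary minimum tax is the binding amount.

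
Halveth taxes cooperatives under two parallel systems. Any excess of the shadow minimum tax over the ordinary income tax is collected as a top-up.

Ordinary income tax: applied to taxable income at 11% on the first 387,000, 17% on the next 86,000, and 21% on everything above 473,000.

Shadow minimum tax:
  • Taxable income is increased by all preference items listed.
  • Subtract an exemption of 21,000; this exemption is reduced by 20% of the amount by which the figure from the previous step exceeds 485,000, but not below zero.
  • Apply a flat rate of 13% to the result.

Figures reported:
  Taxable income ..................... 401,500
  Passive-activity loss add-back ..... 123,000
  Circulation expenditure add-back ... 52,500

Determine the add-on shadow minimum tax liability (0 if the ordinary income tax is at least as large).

29,637

Ordinary income tax:
  387,000 × 11% = 42,570
  14,500 × 17% = 2,465
  → 45,035

Shadow minimum tax:
  Adjusted income: 401,500 + 123,000 + 52,500 = 577,000
  Exemption: 21,000 − 20% × (577,000 − 485,000) = 21,000 − 18,400 = 2,600
  Base: 577,000 − 2,600 = 574,400
  574,400 × 13% = 74,672

Excess of shadow minimum tax over ordinary income tax: 74,672 − 45,035 = 29,637.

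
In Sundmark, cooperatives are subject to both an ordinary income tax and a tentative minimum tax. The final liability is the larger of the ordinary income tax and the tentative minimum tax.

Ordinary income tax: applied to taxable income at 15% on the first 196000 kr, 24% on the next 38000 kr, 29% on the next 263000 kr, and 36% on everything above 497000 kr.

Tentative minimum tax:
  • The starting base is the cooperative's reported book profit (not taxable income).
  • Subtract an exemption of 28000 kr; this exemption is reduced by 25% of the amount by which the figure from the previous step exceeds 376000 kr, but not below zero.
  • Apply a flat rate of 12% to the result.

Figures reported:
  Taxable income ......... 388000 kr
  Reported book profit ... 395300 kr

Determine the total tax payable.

83180 kr

Tentative minimum tax:
  Base (reported book profit): 395300 kr
  Exemption: 28000 kr − 25% × (395300 kr − 376000 kr) = 28000 kr − 4825 kr = 23175 kr
  Base: 395300 kr − 23175 kr = 372125 kr
  372125 kr × 12% = 44655 kr

Ordinary income tax:
  196000 kr × 15% = 29400 kr
  38000 kr × 24% = 9120 kr
  154000 kr × 29% = 44660 kr
  → 83180 kr

83180 kr > 44655 kr, so the ordinary income tax governs.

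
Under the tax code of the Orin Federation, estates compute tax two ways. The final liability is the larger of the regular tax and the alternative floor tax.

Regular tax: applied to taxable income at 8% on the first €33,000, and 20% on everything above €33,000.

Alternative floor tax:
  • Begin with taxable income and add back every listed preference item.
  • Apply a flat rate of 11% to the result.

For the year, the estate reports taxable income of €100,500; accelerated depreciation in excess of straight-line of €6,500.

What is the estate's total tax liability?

€16,140

Alternative floor tax:
  Adjusted income: €100,500 + €6,500 = €107,000
  €107,000 × 11% = €11,770

Regular tax:
  €33,000 × 8% = €2,640
  €67,500 × 20% = €13,500
  → €16,140

€16,140 > €11,770, so the regular tax governs.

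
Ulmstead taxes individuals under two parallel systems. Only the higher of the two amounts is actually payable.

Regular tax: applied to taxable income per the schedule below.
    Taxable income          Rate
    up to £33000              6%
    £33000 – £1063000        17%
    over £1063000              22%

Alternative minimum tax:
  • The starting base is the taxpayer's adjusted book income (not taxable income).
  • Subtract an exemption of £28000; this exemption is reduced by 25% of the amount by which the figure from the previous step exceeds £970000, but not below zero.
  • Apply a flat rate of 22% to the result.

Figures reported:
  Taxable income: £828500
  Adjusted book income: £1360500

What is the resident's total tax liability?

£299310

Alternative minimum tax:
  Base (adjusted book income): £1360500
  Exemption: 25% × (£1360500 − £970000) = £97625 ≥ £28000, so the exemption is fully phased out
  Base: £1360500 − £0 = £1360500
  £1360500 × 22% = £299310

Regular tax:
  £33000 × 6% = £1980
  £795500 × 17% = £135235
  → £137215

£299310 > £137215, so the alternative minimum tax is the binding amount.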